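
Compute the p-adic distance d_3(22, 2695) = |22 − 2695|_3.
d_3(22, 2695) = 1/243

Step 1 — x − y = 22 − 2695 = -2673. Step 2 — v_3(-2673) = 5 (factor: -2673 = −(3^5 · 11); the sign does not affect v_p). Step 3 — |x − y|_3 = 3^{-5} = 1/243.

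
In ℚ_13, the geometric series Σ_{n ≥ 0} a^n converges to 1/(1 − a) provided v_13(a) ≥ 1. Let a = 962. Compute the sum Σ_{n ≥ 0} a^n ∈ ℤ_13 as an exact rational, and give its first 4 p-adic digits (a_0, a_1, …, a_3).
Σ a^n = 1/(1 − a) = -1/961;  first 4 digits = (1, 9, 8, 6)

v_13(a) = 1 ≥ 1, so the series converges in ℤ_13 to 1/(1 − a) = 1/(1 − 962) = -1/961. Expand this rational in ℤ_13: compute digits iteratively via d_i = x_i mod 13, x_{i+1} = (x_i − d_i)/13. The first 4 digits are (1, 9, 8, 6).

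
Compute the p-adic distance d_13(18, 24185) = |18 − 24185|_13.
d_13(18, 24185) = 1/2197

Step 1 — x − y = 18 − 24185 = -24167. Step 2 — v_13(-24167) = 3 (factor: -24167 = −(13^3 · 11); the sign does not affect v_p). Step 3 — |x − y|_13 = 13^{-3} = 1/2197.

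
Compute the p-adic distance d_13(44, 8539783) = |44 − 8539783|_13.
d_13(44, 8539783) = 1/371293

Step 1 — x − y = 44 − 8539783 = -8539739. Step 2 — v_13(-8539739) = 5 (factor: -8539739 = −(13^5 · 23); the sign does not affect v_p). Step 3 — |x − y|_13 = 13^{-5} = 1/371293.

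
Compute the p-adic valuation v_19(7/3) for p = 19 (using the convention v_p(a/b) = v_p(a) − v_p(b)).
v_19(7/3) = 0

Factor powers of 19 from the numerator and denominator of the reduced fraction: 7 = 19^0 · 7 and 3 = 19^0 · 3. Apply v_p(a/b) = v_p(a) − v_p(b): v_19(7/3) = 0 − 0 = 0.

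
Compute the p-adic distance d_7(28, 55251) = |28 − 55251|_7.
d_7(28, 55251) = 1/2401

Step 1 — x − y = 28 − 55251 = -55223. Step 2 — v_7(-55223) = 4 (factor: -55223 = −(7^4 · 23); the sign does not affect v_p). Step 3 — |x − y|_7 = 7^{-4} = 1/2401.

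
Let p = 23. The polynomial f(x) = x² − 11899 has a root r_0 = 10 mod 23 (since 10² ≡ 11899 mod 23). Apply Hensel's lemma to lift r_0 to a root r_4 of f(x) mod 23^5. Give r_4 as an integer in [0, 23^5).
r_4 = 2530516 (mod 6436343)

Hensel's recurrence: r_{i+1} = r_i − f(r_i)·(f′(r_i))^{-1} mod 23^{i+2}, with f′(x) = 2x. Iterate:
  r_0 = 10 (mod 23)
  r_1 = 309 (mod 529)
  r_2 = 11947 (mod 12167)
  r_3 = 11947 (mod 279841)
  r_4 = 2530516 (mod 6436343)
Final: r_4 = 2530516, and one checks f(r_4) ≡ 0 mod 23^5.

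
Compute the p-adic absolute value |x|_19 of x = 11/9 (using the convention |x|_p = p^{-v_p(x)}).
|11/9|_19 = 1

Step 1 — compute v_19(x) by factoring powers of 19 out of the numerator and denominator: v_19(11/9) = 0. Step 2 — apply |x|_p = p^{-v_p(x)} = 19^{0} = 1.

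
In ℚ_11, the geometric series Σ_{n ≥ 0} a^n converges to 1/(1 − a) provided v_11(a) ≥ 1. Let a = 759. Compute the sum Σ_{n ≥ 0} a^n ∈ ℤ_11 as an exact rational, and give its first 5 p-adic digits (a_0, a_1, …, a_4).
Σ a^n = 1/(1 − a) = -1/758;  first 5 digits = (1, 3, 4, 9, 9)

v_11(a) = 1 ≥ 1, so the series converges in ℤ_11 to 1/(1 − a) = 1/(1 − 759) = -1/758. Expand this rational in ℤ_11: compute digits iteratively via d_i = x_i mod 11, x_{i+1} = (x_i − d_i)/11. The first 5 digits are (1, 3, 4, 9, 9).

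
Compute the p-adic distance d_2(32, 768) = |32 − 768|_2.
d_2(32, 768) = 1/32

Step 1 — x − y = 32 − 768 = -736. Step 2 — v_2(-736) = 5 (factor: -736 = −(2^5 · 23); the sign does not affect v_p). Step 3 — |x − y|_2 = 2^{-5} = 1/32.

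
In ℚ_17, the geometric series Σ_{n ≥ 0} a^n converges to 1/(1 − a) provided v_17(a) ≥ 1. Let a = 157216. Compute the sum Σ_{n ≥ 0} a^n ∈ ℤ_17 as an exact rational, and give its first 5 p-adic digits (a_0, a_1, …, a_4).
Σ a^n = 1/(1 − a) = -1/157215;  first 5 digits = (1, 0, 0, 15, 1)

v_17(a) = 3 ≥ 1, so the series converges in ℤ_17 to 1/(1 − a) = 1/(1 − 157216) = -1/157215. Expand this rational in ℤ_17: compute digits iteratively via d_i = x_i mod 17, x_{i+1} = (x_i − d_i)/17. The first 5 digits are (1, 0, 0, 15, 1).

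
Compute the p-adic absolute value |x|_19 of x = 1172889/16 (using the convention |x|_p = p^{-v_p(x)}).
|1172889/16|_19 = 1/130321

Step 1 — compute v_19(x) by factoring powers of 19 out of the numerator and denominator: v_19(1172889/16) = 4. Step 2 — apply |x|_p = p^{-v_p(x)} = 19^{-4} = 1/130321.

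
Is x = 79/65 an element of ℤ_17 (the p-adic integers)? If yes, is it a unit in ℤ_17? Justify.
x ∈ ℤ_17^× (unit); v_17(x) = 0

ℤ_17 = {x ∈ ℚ_17 : v_17(x) ≥ 0} and ℤ_17^× = {x ∈ ℤ_17 : v_17(x) = 0}. Here v_17(79/65) = v_17(num) − v_17(den) = 0; compare against these criteria.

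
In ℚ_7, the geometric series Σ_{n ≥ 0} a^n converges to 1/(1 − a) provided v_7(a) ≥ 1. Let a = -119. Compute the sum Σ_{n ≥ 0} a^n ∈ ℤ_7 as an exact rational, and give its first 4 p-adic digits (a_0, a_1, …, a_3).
Σ a^n = 1/(1 − a) = 1/120;  first 4 digits = (1, 4, 6, 6)

v_7(a) = 1 ≥ 1, so the series converges in ℤ_7 to 1/(1 − a) = 1/(1 − (-119)) = 1/120. Expand this rational in ℤ_7: compute digits iteratively via d_i = x_i mod 7, x_{i+1} = (x_i − d_i)/7. The first 4 digits are (1, 4, 6, 6).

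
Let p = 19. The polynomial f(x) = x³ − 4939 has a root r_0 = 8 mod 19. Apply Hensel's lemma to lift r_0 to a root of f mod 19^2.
r_1 = 236 (mod 361)

Hensel: r_{i+1} = r_i − f(r_i)/f′(r_i) mod 19^{i+2}, where f′(x) = 3x². Iterate:
  r_0 = 8 (mod 19)
  r_1 = 236 (mod 361)
Final: r = 236 with f(r) ≡ 0 mod 19^2.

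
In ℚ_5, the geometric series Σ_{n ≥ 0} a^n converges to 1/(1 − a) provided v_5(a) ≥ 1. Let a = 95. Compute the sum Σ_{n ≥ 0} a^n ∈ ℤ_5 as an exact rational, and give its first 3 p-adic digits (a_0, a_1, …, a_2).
Σ a^n = 1/(1 − a) = -1/94;  first 3 digits = (1, 4, 4)

v_5(a) = 1 ≥ 1, so the series converges in ℤ_5 to 1/(1 − a) = 1/(1 − 95) = -1/94. Expand this rational in ℤ_5: compute digits iteratively via d_i = x_i mod 5, x_{i+1} = (x_i − d_i)/5. The first 3 digits are (1, 4, 4).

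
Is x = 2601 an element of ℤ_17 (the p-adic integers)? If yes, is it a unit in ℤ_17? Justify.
x ∈ ℤ_17 but not a unit; v_17(x) = 2 > 0

ℤ_17 = {x ∈ ℚ_17 : v_17(x) ≥ 0} and ℤ_17^× = {x ∈ ℤ_17 : v_17(x) = 0}. Here v_17(2601) = v_17(num) − v_17(den) = 2; compare against these criteria.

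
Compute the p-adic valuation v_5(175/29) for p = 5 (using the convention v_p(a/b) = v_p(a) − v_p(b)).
v_5(175/29) = 2

Factor powers of 5 from the numerator and denominator of the reduced fraction: 175 = 5^2 · 7 and 29 = 5^0 · 29. Apply v_p(a/b) = v_p(a) − v_p(b): v_5(175/29) = 2 − 0 = 2.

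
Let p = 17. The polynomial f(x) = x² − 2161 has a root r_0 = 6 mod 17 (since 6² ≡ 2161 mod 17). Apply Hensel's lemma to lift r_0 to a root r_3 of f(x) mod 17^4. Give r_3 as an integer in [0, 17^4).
r_3 = 19522 (mod 83521)

Hensel's recurrence: r_{i+1} = r_i − f(r_i)·(f′(r_i))^{-1} mod 17^{i+2}, with f′(x) = 2x. Iterate:
  r_0 = 6 (mod 17)
  r_1 = 159 (mod 289)
  r_2 = 4783 (mod 4913)
  r_3 = 19522 (mod 83521)
Final: r_3 = 19522, and one checks f(r_3) ≡ 0 mod 17^4.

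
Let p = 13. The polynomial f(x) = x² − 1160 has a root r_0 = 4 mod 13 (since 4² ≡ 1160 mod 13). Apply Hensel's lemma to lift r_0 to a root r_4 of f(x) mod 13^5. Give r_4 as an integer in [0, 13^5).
r_4 = 293362 (mod 371293)

Hensel's recurrence: r_{i+1} = r_i − f(r_i)·(f′(r_i))^{-1} mod 13^{i+2}, with f′(x) = 2x. Iterate:
  r_0 = 4 (mod 13)
  r_1 = 147 (mod 169)
  r_2 = 1161 (mod 2197)
  r_3 = 7752 (mod 28561)
  r_4 = 293362 (mod 371293)
Final: r_4 = 293362, and one checks f(r_4) ≡ 0 mod 13^5.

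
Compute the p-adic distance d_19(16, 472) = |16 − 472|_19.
d_19(16, 472) = 1/19

Step 1 — x − y = 16 − 472 = -456. Step 2 — v_19(-456) = 1 (factor: -456 = −(19^1 · 24); the sign does not affect v_p). Step 3 — |x − y|_19 = 19^{-1} = 1/19.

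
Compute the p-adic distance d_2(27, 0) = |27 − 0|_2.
d_2(27, 0) = 1

Step 1 — x − y = 27 − 0 = 27. Step 2 — v_2(27) = 0 (factor: 27 = (2^0 · 27); the sign does not affect v_p). Step 3 — |x − y|_2 = 2^{0} = 1.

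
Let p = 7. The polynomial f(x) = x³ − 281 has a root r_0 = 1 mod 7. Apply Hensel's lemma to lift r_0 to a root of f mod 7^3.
r_2 = 225 (mod 343)

Hensel: r_{i+1} = r_i − f(r_i)/f′(r_i) mod 7^{i+2}, where f′(x) = 3x². Iterate:
  r_0 = 1 (mod 7)
  r_1 = 29 (mod 49)
  r_2 = 225 (mod 343)
Final: r = 225 with f(r) ≡ 0 mod 7^3.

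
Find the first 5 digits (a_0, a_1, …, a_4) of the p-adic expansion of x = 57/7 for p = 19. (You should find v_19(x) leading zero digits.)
(a_0, …, a_4) = (0, 14, 2, 8, 5)

v_19(57/7) = 1, so a_0 = ... = a_0 = 0. Factor out: x = 19^1 · u with u = 3/7 a unit in ℤ_19. Expand u iteratively via a_{v+i} = u_i mod 19, u_{i+1} = (u_i − a_{v+i})/19:
  u_0 = 3/7;  a_1 = 14;  u_1 = (u_0 − 14)/19 = -5/7
  u_1 = -5/7;  a_2 = 2;  u_2 = (u_1 − 2)/19 = -1/7
  u_2 = -1/7;  a_3 = 8;  u_3 = (u_2 − 8)/19 = -3/7
  u_3 = -3/7;  a_4 = 5;  u_4 = (u_3 − 5)/19 = -2/7
Digits: (0, 14, 2, 8, 5).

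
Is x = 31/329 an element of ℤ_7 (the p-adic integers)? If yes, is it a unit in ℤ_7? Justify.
x ∉ ℤ_7 (v_7(x) = -1 < 0)

ℤ_7 = {x ∈ ℚ_7 : v_7(x) ≥ 0} and ℤ_7^× = {x ∈ ℤ_7 : v_7(x) = 0}. Here v_7(31/329) = v_7(num) − v_7(den) = -1; compare against these criteria.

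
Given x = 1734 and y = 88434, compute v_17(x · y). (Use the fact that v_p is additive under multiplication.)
v_17(153344556) = 5

v_p(x) = 2 (factor: 1734 = 17^2 · 6); v_p(y) = 3 (factor: 88434 = 17^3 · 18). Additivity: v_p(xy) = v_p(x) + v_p(y) = 2 + 3 = 5. (Direct check: xy = 153344556 = 17^5 · (108).)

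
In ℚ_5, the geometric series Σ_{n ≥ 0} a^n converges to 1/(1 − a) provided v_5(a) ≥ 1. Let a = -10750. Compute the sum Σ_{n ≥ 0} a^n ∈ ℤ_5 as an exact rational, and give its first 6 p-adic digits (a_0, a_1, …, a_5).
Σ a^n = 1/(1 − a) = 1/10751;  first 6 digits = (1, 0, 0, 4, 2, 1)

v_5(a) = 3 ≥ 1, so the series converges in ℤ_5 to 1/(1 − a) = 1/(1 − (-10750)) = 1/10751. Expand this rational in ℤ_5: compute digits iteratively via d_i = x_i mod 5, x_{i+1} = (x_i − d_i)/5. The first 6 digits are (1, 0, 0, 4, 2, 1).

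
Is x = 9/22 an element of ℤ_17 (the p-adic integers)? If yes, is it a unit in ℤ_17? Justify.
x ∈ ℤ_17^× (unit); v_17(x) = 0

ℤ_17 = {x ∈ ℚ_17 : v_17(x) ≥ 0} and ℤ_17^× = {x ∈ ℤ_17 : v_17(x) = 0}. Here v_17(9/22) = v_17(num) − v_17(den) = 0; compare against these criteria.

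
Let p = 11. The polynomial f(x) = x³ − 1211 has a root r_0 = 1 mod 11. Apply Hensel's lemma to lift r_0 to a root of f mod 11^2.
r_1 = 1 (mod 121)

Hensel: r_{i+1} = r_i − f(r_i)/f′(r_i) mod 11^{i+2}, where f′(x) = 3x². Iterate:
  r_0 = 1 (mod 11)
  r_1 = 1 (mod 121)
Final: r = 1 with f(r) ≡ 0 mod 11^2.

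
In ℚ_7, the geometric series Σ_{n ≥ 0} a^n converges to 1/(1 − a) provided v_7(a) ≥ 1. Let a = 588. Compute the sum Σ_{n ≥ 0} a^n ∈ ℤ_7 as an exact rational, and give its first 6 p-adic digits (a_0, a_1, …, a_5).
Σ a^n = 1/(1 − a) = -1/587;  first 6 digits = (1, 0, 5, 1, 4, 6)

v_7(a) = 2 ≥ 1, so the series converges in ℤ_7 to 1/(1 − a) = 1/(1 − 588) = -1/587. Expand this rational in ℤ_7: compute digits iteratively via d_i = x_i mod 7, x_{i+1} = (x_i − d_i)/7. The first 6 digits are (1, 0, 5, 1, 4, 6).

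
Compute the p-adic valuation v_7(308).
v_7(308) = 1

v_7(n) is the largest exponent k such that 7^k divides n. Factor out: 308 = 7^1 · 44. (Sign doesn't affect v_p.) So v_7(308) = 1.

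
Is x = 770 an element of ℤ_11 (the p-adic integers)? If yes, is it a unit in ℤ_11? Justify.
x ∈ ℤ_11 but not a unit; v_11(x) = 1 > 0

ℤ_11 = {x ∈ ℚ_11 : v_11(x) ≥ 0} and ℤ_11^× = {x ∈ ℤ_11 : v_11(x) = 0}. Here v_11(770) = v_11(num) − v_11(den) = 1; compare against these criteria.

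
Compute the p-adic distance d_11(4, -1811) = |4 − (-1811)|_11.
d_11(4, -1811) = 1/121

Step 1 — x − y = 4 − (-1811) = 1815. Step 2 — v_11(1815) = 2 (factor: 1815 = (11^2 · 15); the sign does not affect v_p). Step 3 — |x − y|_11 = 11^{-2} = 1/121.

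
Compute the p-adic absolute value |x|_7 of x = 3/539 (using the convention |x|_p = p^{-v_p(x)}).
|3/539|_7 = 49

Step 1 — compute v_7(x) by factoring powers of 7 out of the numerator and denominator: v_7(3/539) = -2. Step 2 — apply |x|_p = p^{-v_p(x)} = 7^{2} = 49.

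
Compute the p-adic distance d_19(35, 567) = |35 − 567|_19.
d_19(35, 567) = 1/19

Step 1 — x − y = 35 − 567 = -532. Step 2 — v_19(-532) = 1 (factor: -532 = −(19^1 · 28); the sign does not affect v_p). Step 3 — |x − y|_19 = 19^{-1} = 1/19.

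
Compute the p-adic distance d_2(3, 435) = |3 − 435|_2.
d_2(3, 435) = 1/16

Step 1 — x − y = 3 − 435 = -432. Step 2 — v_2(-432) = 4 (factor: -432 = −(2^4 · 27); the sign does not affect v_p). Step 3 — |x − y|_2 = 2^{-4} = 1/16.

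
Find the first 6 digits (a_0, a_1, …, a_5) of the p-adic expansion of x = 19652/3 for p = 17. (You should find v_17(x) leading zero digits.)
(a_0, …, a_5) = (0, 0, 0, 7, 11, 5)

v_17(19652/3) = 3, so a_0 = ... = a_2 = 0. Factor out: x = 17^3 · u with u = 4/3 a unit in ℤ_17. Expand u iteratively via a_{v+i} = u_i mod 17, u_{i+1} = (u_i − a_{v+i})/17:
  u_0 = 4/3;  a_3 = 7;  u_1 = (u_0 − 7)/17 = -1/3
  u_1 = -1/3;  a_4 = 11;  u_2 = (u_1 − 11)/17 = -2/3
  u_2 = -2/3;  a_5 = 5;  u_3 = (u_2 − 5)/17 = -1/3
Digits: (0, 0, 0, 7, 11, 5).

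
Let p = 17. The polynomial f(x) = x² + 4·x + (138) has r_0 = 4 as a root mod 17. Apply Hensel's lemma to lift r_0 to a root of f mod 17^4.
r_3 = 56393 (mod 83521)

Hensel: r_{i+1} = r_i − f(r_i)·(f′(r_i))^{-1} mod 17^{i+2}, f′(x) = 2x + 4. Iterate:
  r_0 = 4 (mod 17)
  r_1 = 38 (mod 289)
  r_2 = 2350 (mod 4913)
  r_3 = 56393 (mod 83521)
Final: r = 56393 satisfies f(r) ≡ 0 mod 17^4.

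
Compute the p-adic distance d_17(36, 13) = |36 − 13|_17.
d_17(36, 13) = 1

Step 1 — x − y = 36 − 13 = 23. Step 2 — v_17(23) = 0 (factor: 23 = (17^0 · 23); the sign does not affect v_p). Step 3 — |x − y|_17 = 17^{0} = 1.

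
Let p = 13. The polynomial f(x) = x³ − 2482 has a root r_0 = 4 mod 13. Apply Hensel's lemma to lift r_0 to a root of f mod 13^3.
r_2 = 836 (mod 2197)

Hensel: r_{i+1} = r_i − f(r_i)/f′(r_i) mod 13^{i+2}, where f′(x) = 3x². Iterate:
  r_0 = 4 (mod 13)
  r_1 = 160 (mod 169)
  r_2 = 836 (mod 2197)
Final: r = 836 with f(r) ≡ 0 mod 13^3.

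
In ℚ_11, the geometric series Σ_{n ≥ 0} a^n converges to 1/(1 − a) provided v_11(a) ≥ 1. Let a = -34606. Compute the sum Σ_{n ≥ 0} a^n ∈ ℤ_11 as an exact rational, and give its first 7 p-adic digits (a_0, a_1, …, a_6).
Σ a^n = 1/(1 − a) = 1/34607;  first 7 digits = (1, 0, 0, 7, 8, 10, 4)

v_11(a) = 3 ≥ 1, so the series converges in ℤ_11 to 1/(1 − a) = 1/(1 − (-34606)) = 1/34607. Expand this rational in ℤ_11: compute digits iteratively via d_i = x_i mod 11, x_{i+1} = (x_i − d_i)/11. The first 7 digits are (1, 0, 0, 7, 8, 10, 4).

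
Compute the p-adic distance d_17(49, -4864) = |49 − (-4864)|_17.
d_17(49, -4864) = 1/4913

Step 1 — x − y = 49 − (-4864) = 4913. Step 2 — v_17(4913) = 3 (factor: 4913 = (17^3 · 1); the sign does not affect v_p). Step 3 — |x − y|_17 = 17^{-3} = 1/4913.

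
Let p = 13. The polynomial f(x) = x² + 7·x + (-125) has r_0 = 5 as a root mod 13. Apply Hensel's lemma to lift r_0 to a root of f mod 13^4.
r_3 = 4880 (mod 28561)

Hensel: r_{i+1} = r_i − f(r_i)·(f′(r_i))^{-1} mod 13^{i+2}, f′(x) = 2x + 7. Iterate:
  r_0 = 5 (mod 13)
  r_1 = 148 (mod 169)
  r_2 = 486 (mod 2197)
  r_3 = 4880 (mod 28561)
Final: r = 4880 satisfies f(r) ≡ 0 mod 13^4.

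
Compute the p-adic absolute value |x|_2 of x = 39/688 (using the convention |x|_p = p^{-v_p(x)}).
|39/688|_2 = 16

Step 1 — compute v_2(x) by factoring powers of 2 out of the numerator and denominator: v_2(39/688) = -4. Step 2 — apply |x|_p = p^{-v_p(x)} = 2^{4} = 16.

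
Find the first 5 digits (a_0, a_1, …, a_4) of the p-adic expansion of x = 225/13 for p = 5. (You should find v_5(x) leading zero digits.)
(a_0, …, a_4) = (0, 0, 3, 3, 2)

v_5(225/13) = 2, so a_0 = ... = a_1 = 0. Factor out: x = 5^2 · u with u = 9/13 a unit in ℤ_5. Expand u iteratively via a_{v+i} = u_i mod 5, u_{i+1} = (u_i − a_{v+i})/5:
  u_0 = 9/13;  a_2 = 3;  u_1 = (u_0 − 3)/5 = -6/13
  u_1 = -6/13;  a_3 = 3;  u_2 = (u_1 − 3)/5 = -9/13
  u_2 = -9/13;  a_4 = 2;  u_3 = (u_2 − 2)/5 = -7/13
Digits: (0, 0, 3, 3, 2).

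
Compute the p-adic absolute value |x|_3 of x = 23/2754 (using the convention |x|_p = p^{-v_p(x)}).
|23/2754|_3 = 81

Step 1 — compute v_3(x) by factoring powers of 3 out of the numerator and denominator: v_3(23/2754) = -4. Step 2 — apply |x|_p = p^{-v_p(x)} = 3^{4} = 81.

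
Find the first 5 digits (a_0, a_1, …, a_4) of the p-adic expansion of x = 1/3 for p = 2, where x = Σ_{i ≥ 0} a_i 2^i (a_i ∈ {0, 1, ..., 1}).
(a_0, …, a_4) = (1, 1, 0, 1, 0)

v_2(1/3) = 0 (numerator and denominator both coprime to 2), so x ∈ ℤ_2^×. Compute digits iteratively via a_i = x_i mod 2, x_{i+1} = (x_i − a_i)/2, with x_0 = x:
  x_0 = 1/3;  a_0 = 1;  x_1 = (x_0 − 1)/2 = -1/3
  x_1 = -1/3;  a_1 = 1;  x_2 = (x_1 − 1)/2 = -2/3
  x_2 = -2/3;  a_2 = 0;  x_3 = (x_2 − 0)/2 = -1/3
  x_3 = -1/3;  a_3 = 1;  x_4 = (x_3 − 1)/2 = -2/3
  x_4 = -2/3;  a_4 = 0;  x_5 = (x_4 − 0)/2 = -1/3
Digits: (1, 1, 0, 1, 0).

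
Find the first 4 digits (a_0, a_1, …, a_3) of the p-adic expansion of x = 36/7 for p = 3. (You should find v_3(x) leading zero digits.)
(a_0, …, a_3) = (0, 0, 1, 2)

v_3(36/7) = 2, so a_0 = ... = a_1 = 0. Factor out: x = 3^2 · u with u = 4/7 a unit in ℤ_3. Expand u iteratively via a_{v+i} = u_i mod 3, u_{i+1} = (u_i − a_{v+i})/3:
  u_0 = 4/7;  a_2 = 1;  u_1 = (u_0 − 1)/3 = -1/7
  u_1 = -1/7;  a_3 = 2;  u_2 = (u_1 − 2)/3 = -5/7
Digits: (0, 0, 1, 2).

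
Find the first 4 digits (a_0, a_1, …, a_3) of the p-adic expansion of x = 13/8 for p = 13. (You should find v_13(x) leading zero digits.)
(a_0, …, a_3) = (0, 5, 11, 4)

v_13(13/8) = 1, so a_0 = ... = a_0 = 0. Factor out: x = 13^1 · u with u = 1/8 a unit in ℤ_13. Expand u iteratively via a_{v+i} = u_i mod 13, u_{i+1} = (u_i − a_{v+i})/13:
  u_0 = 1/8;  a_1 = 5;  u_1 = (u_0 − 5)/13 = -3/8
  u_1 = -3/8;  a_2 = 11;  u_2 = (u_1 − 11)/13 = -7/8
  u_2 = -7/8;  a_3 = 4;  u_3 = (u_2 − 4)/13 = -3/8
Digits: (0, 5, 11, 4).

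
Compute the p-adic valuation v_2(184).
v_2(184) = 3

v_2(n) is the largest exponent k such that 2^k divides n. Factor out: 184 = 2^3 · 23. (Sign doesn't affect v_p.) So v_2(184) = 3.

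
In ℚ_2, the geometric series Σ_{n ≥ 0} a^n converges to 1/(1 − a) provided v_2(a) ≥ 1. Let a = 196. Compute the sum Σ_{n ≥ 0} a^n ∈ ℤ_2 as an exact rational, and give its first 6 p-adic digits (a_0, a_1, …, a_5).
Σ a^n = 1/(1 − a) = -1/195;  first 6 digits = (1, 0, 1, 0, 1, 0)

v_2(a) = 2 ≥ 1, so the series converges in ℤ_2 to 1/(1 − a) = 1/(1 − 196) = -1/195. Expand this rational in ℤ_2: compute digits iteratively via d_i = x_i mod 2, x_{i+1} = (x_i − d_i)/2. The first 6 digits are (1, 0, 1, 0, 1, 0).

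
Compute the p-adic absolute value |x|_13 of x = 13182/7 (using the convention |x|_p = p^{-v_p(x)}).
|13182/7|_13 = 1/2197

Step 1 — compute v_13(x) by factoring powers of 13 out of the numerator and denominator: v_13(13182/7) = 3. Step 2 — apply |x|_p = p^{-v_p(x)} = 13^{-3} = 1/2197.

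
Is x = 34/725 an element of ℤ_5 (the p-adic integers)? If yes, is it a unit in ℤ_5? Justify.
x ∉ ℤ_5 (v_5(x) = -2 < 0)

ℤ_5 = {x ∈ ℚ_5 : v_5(x) ≥ 0} and ℤ_5^× = {x ∈ ℤ_5 : v_5(x) = 0}. Here v_5(34/725) = v_5(num) − v_5(den) = -2; compare against these criteria.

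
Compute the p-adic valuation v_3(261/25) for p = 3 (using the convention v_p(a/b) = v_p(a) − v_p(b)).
v_3(261/25) = 2

Factor powers of 3 from the numerator and denominator of the reduced fraction: 261 = 3^2 · 29 and 25 = 3^0 · 25. Apply v_p(a/b) = v_p(a) − v_p(b): v_3(261/25) = 2 − 0 = 2.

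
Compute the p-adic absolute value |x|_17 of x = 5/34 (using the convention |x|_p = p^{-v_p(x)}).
|5/34|_17 = 17

Step 1 — compute v_17(x) by factoring powers of 17 out of the numerator and denominator: v_17(5/34) = -1. Step 2 — apply |x|_p = p^{-v_p(x)} = 17^{1} = 17.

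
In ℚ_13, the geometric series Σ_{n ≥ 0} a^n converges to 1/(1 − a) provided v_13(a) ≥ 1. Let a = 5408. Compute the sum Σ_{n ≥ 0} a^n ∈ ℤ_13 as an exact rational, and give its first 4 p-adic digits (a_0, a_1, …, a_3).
Σ a^n = 1/(1 − a) = -1/5407;  first 4 digits = (1, 0, 6, 2)

v_13(a) = 2 ≥ 1, so the series converges in ℤ_13 to 1/(1 − a) = 1/(1 − 5408) = -1/5407. Expand this rational in ℤ_13: compute digits iteratively via d_i = x_i mod 13, x_{i+1} = (x_i − d_i)/13. The first 4 digits are (1, 0, 6, 2).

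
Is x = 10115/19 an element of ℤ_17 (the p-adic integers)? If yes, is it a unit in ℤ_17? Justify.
x ∈ ℤ_17 but not a unit; v_17(x) = 2 > 0

ℤ_17 = {x ∈ ℚ_17 : v_17(x) ≥ 0} and ℤ_17^× = {x ∈ ℤ_17 : v_17(x) = 0}. Here v_17(10115/19) = v_17(num) − v_17(den) = 2; compare against these criteria.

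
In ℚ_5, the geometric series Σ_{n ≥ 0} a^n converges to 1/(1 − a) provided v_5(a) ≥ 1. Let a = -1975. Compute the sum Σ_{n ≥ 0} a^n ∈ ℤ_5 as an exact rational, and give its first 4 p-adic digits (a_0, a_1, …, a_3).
Σ a^n = 1/(1 − a) = 1/1976;  first 4 digits = (1, 0, 1, 4)

v_5(a) = 2 ≥ 1, so the series converges in ℤ_5 to 1/(1 − a) = 1/(1 − (-1975)) = 1/1976. Expand this rational in ℤ_5: compute digits iteratively via d_i = x_i mod 5, x_{i+1} = (x_i − d_i)/5. The first 4 digits are (1, 0, 1, 4).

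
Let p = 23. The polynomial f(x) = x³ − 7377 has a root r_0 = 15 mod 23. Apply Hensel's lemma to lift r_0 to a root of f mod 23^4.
r_3 = 233143 (mod 279841)

Hensel: r_{i+1} = r_i − f(r_i)/f′(r_i) mod 23^{i+2}, where f′(x) = 3x². Iterate:
  r_0 = 15 (mod 23)
  r_1 = 383 (mod 529)
  r_2 = 1970 (mod 12167)
  r_3 = 233143 (mod 279841)
Final: r = 233143 with f(r) ≡ 0 mod 23^4.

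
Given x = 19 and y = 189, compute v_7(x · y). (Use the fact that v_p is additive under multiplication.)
v_7(3591) = 1

v_p(x) = 0 (factor: 19 = 7^0 · 19); v_p(y) = 1 (factor: 189 = 7^1 · 27). Additivity: v_p(xy) = v_p(x) + v_p(y) = 0 + 1 = 1. (Direct check: xy = 3591 = 7^1 · (513).)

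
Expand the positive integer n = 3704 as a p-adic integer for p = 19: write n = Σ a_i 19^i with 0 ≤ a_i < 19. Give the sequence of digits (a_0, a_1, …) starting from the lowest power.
(a_0, a_1, …) = (18, 4, 10)

Repeated division by 19 gives the digits low-to-high: 3704 = 18 + 4·19^1 + 10·19^2. Digit sequence: (18, 4, 10).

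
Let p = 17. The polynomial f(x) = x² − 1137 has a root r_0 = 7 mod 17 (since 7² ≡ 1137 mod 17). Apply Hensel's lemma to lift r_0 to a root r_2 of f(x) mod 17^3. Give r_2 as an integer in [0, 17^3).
r_2 = 126 (mod 4913)

Hensel's recurrence: r_{i+1} = r_i − f(r_i)·(f′(r_i))^{-1} mod 17^{i+2}, with f′(x) = 2x. Iterate:
  r_0 = 7 (mod 17)
  r_1 = 126 (mod 289)
  r_2 = 126 (mod 4913)
Final: r_2 = 126, and one checks f(r_2) ≡ 0 mod 17^3.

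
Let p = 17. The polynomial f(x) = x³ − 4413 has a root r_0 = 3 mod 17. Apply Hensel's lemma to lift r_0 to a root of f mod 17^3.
r_2 = 326 (mod 4913)

Hensel: r_{i+1} = r_i − f(r_i)/f′(r_i) mod 17^{i+2}, where f′(x) = 3x². Iterate:
  r_0 = 3 (mod 17)
  r_1 = 37 (mod 289)
  r_2 = 326 (mod 4913)
Final: r = 326 with f(r) ≡ 0 mod 17^3.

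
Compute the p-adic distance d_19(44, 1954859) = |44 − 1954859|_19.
d_19(44, 1954859) = 1/130321

Step 1 — x − y = 44 − 1954859 = -1954815. Step 2 — v_19(-1954815) = 4 (factor: -1954815 = −(19^4 · 15); the sign does not affect v_p). Step 3 — |x − y|_19 = 19^{-4} = 1/130321.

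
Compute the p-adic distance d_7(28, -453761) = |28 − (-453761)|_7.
d_7(28, -453761) = 1/16807

Step 1 — x − y = 28 − (-453761) = 453789. Step 2 — v_7(453789) = 5 (factor: 453789 = (7^5 · 27); the sign does not affect v_p). Step 3 — |x − y|_7 = 7^{-5} = 1/16807.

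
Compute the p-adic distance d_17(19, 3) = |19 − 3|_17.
d_17(19, 3) = 1

Step 1 — x − y = 19 − 3 = 16. Step 2 — v_17(16) = 0 (factor: 16 = (17^0 · 16); the sign does not affect v_p). Step 3 — |x − y|_17 = 17^{0} = 1.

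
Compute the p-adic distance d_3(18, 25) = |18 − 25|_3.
d_3(18, 25) = 1

Step 1 — x − y = 18 − 25 = -7. Step 2 — v_3(-7) = 0 (factor: -7 = −(3^0 · 7); the sign does not affect v_p). Step 3 — |x − y|_3 = 3^{0} = 1.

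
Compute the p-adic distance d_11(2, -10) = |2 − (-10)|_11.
d_11(2, -10) = 1

Step 1 — x − y = 2 − (-10) = 12. Step 2 — v_11(12) = 0 (factor: 12 = (11^0 · 12); the sign does not affect v_p). Step 3 — |x − y|_11 = 11^{0} = 1.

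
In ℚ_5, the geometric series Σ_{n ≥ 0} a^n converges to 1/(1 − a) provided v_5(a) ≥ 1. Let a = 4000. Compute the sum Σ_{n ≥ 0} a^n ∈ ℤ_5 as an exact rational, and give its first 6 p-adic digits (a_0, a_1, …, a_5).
Σ a^n = 1/(1 − a) = -1/3999;  first 6 digits = (1, 0, 0, 2, 1, 1)

v_5(a) = 3 ≥ 1, so the series converges in ℤ_5 to 1/(1 − a) = 1/(1 − 4000) = -1/3999. Expand this rational in ℤ_5: compute digits iteratively via d_i = x_i mod 5, x_{i+1} = (x_i − d_i)/5. The first 6 digits are (1, 0, 0, 2, 1, 1).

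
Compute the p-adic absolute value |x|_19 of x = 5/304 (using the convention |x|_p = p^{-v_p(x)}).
|5/304|_19 = 19

Step 1 — compute v_19(x) by factoring powers of 19 out of the numerator and denominator: v_19(5/304) = -1. Step 2 — apply |x|_p = p^{-v_p(x)} = 19^{1} = 19.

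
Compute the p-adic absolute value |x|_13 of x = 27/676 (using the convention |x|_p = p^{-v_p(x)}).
|27/676|_13 = 169

Step 1 — compute v_13(x) by factoring powers of 13 out of the numerator and denominator: v_13(27/676) = -2. Step 2 — apply |x|_p = p^{-v_p(x)} = 13^{2} = 169.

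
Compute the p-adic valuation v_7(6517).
v_7(6517) = 3

v_7(n) is the largest exponent k such that 7^k divides n. Factor out: 6517 = 7^3 · 19. (Sign doesn't affect v_p.) So v_7(6517) = 3.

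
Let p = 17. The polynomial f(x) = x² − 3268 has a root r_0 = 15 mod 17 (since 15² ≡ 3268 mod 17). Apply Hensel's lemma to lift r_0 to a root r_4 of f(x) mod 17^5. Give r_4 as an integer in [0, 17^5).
r_4 = 819075 (mod 1419857)

Hensel's recurrence: r_{i+1} = r_i − f(r_i)·(f′(r_i))^{-1} mod 17^{i+2}, with f′(x) = 2x. Iterate:
  r_0 = 15 (mod 17)
  r_1 = 49 (mod 289)
  r_2 = 3517 (mod 4913)
  r_3 = 67386 (mod 83521)
  r_4 = 819075 (mod 1419857)
Final: r_4 = 819075, and one checks f(r_4) ≡ 0 mod 17^5.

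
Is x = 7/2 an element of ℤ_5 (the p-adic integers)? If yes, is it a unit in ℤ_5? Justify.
x ∈ ℤ_5^× (unit); v_5(x) = 0

ℤ_5 = {x ∈ ℚ_5 : v_5(x) ≥ 0} and ℤ_5^× = {x ∈ ℤ_5 : v_5(x) = 0}. Here v_5(7/2) = v_5(num) − v_5(den) = 0; compare against these criteria.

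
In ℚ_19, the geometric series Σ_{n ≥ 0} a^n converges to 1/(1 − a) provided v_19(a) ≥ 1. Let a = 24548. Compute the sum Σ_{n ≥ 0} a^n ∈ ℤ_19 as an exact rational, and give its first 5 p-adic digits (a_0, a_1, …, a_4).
Σ a^n = 1/(1 − a) = -1/24547;  first 5 digits = (1, 0, 11, 3, 7)

v_19(a) = 2 ≥ 1, so the series converges in ℤ_19 to 1/(1 − a) = 1/(1 − 24548) = -1/24547. Expand this rational in ℤ_19: compute digits iteratively via d_i = x_i mod 19, x_{i+1} = (x_i − d_i)/19. The first 5 digits are (1, 0, 11, 3, 7).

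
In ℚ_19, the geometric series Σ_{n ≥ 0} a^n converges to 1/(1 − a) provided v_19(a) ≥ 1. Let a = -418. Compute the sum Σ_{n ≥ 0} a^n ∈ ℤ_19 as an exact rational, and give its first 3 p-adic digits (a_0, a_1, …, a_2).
Σ a^n = 1/(1 − a) = 1/419;  first 3 digits = (1, 16, 7)

v_19(a) = 1 ≥ 1, so the series converges in ℤ_19 to 1/(1 − a) = 1/(1 − (-418)) = 1/419. Expand this rational in ℤ_19: compute digits iteratively via d_i = x_i mod 19, x_{i+1} = (x_i − d_i)/19. The first 3 digits are (1, 16, 7).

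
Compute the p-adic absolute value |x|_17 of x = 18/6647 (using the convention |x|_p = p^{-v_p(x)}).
|18/6647|_17 = 289

Step 1 — compute v_17(x) by factoring powers of 17 out of the numerator and denominator: v_17(18/6647) = -2. Step 2 — apply |x|_p = p^{-v_p(x)} = 17^{2} = 289.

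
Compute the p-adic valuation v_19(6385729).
v_19(6385729) = 4

v_19(n) is the largest exponent k such that 19^k divides n. Factor out: 6385729 = 19^4 · 49. (Sign doesn't affect v_p.) So v_19(6385729) = 4.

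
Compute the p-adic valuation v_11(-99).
v_11(-99) = 1

v_11(n) is the largest exponent k such that 11^k divides n. Factor out: -99 = -11^1 · 9. (Sign doesn't affect v_p.) So v_11(-99) = 1.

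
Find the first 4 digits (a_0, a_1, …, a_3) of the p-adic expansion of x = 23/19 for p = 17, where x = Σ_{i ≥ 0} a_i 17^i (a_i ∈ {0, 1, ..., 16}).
(a_0, …, a_3) = (3, 16, 8, 12)

v_17(23/19) = 0 (numerator and denominator both coprime to 17), so x ∈ ℤ_17^×. Compute digits iteratively via a_i = x_i mod 17, x_{i+1} = (x_i − a_i)/17, with x_0 = x:
  x_0 = 23/19;  a_0 = 3;  x_1 = (x_0 − 3)/17 = -2/19
  x_1 = -2/19;  a_1 = 16;  x_2 = (x_1 − 16)/17 = -18/19
  x_2 = -18/19;  a_2 = 8;  x_3 = (x_2 − 8)/17 = -10/19
  x_3 = -10/19;  a_3 = 12;  x_4 = (x_3 − 12)/17 = -14/19
Digits: (3, 16, 8, 12).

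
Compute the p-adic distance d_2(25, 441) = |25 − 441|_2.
d_2(25, 441) = 1/32

Step 1 — x − y = 25 − 441 = -416. Step 2 — v_2(-416) = 5 (factor: -416 = −(2^5 · 13); the sign does not affect v_p). Step 3 — |x − y|_2 = 2^{-5} = 1/32.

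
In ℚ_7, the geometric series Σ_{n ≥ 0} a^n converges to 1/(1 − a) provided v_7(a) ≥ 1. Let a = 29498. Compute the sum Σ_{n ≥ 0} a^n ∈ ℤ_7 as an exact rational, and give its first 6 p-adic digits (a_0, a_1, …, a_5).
Σ a^n = 1/(1 − a) = -1/29497;  first 6 digits = (1, 0, 0, 2, 5, 1)

v_7(a) = 3 ≥ 1, so the series converges in ℤ_7 to 1/(1 − a) = 1/(1 − 29498) = -1/29497. Expand this rational in ℤ_7: compute digits iteratively via d_i = x_i mod 7, x_{i+1} = (x_i − d_i)/7. The first 6 digits are (1, 0, 0, 2, 5, 1).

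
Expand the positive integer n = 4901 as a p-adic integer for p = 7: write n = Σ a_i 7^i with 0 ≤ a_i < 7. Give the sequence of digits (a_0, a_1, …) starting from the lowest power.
(a_0, a_1, …) = (1, 0, 2, 0, 2)

Repeated division by 7 gives the digits low-to-high: 4901 = 1 + 2·7^2 + 2·7^4. Digit sequence: (1, 0, 2, 0, 2).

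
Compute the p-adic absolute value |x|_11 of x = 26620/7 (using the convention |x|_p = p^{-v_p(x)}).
|26620/7|_11 = 1/1331

Step 1 — compute v_11(x) by factoring powers of 11 out of the numerator and denominator: v_11(26620/7) = 3. Step 2 — apply |x|_p = p^{-v_p(x)} = 11^{-3} = 1/1331.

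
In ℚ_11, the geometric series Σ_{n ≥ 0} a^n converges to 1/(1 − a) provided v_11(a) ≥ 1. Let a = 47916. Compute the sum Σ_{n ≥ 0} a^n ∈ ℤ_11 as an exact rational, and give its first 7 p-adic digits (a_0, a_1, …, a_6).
Σ a^n = 1/(1 − a) = -1/47915;  first 7 digits = (1, 0, 0, 3, 3, 0, 9)

v_11(a) = 3 ≥ 1, so the series converges in ℤ_11 to 1/(1 − a) = 1/(1 − 47916) = -1/47915. Expand this rational in ℤ_11: compute digits iteratively via d_i = x_i mod 11, x_{i+1} = (x_i − d_i)/11. The first 7 digits are (1, 0, 0, 3, 3, 0, 9).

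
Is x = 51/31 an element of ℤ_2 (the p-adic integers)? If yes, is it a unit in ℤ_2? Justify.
x ∈ ℤ_2^× (unit); v_2(x) = 0

ℤ_2 = {x ∈ ℚ_2 : v_2(x) ≥ 0} and ℤ_2^× = {x ∈ ℤ_2 : v_2(x) = 0}. Here v_2(51/31) = v_2(num) − v_2(den) = 0; compare against these criteria.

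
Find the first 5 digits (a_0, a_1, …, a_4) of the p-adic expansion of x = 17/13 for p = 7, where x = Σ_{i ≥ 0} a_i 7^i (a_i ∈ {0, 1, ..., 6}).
(a_0, …, a_4) = (4, 5, 3, 0, 1)

v_7(17/13) = 0 (numerator and denominator both coprime to 7), so x ∈ ℤ_7^×. Compute digits iteratively via a_i = x_i mod 7, x_{i+1} = (x_i − a_i)/7, with x_0 = x:
  x_0 = 17/13;  a_0 = 4;  x_1 = (x_0 − 4)/7 = -5/13
  x_1 = -5/13;  a_1 = 5;  x_2 = (x_1 − 5)/7 = -10/13
  x_2 = -10/13;  a_2 = 3;  x_3 = (x_2 − 3)/7 = -7/13
  x_3 = -7/13;  a_3 = 0;  x_4 = (x_3 − 0)/7 = -1/13
  x_4 = -1/13;  a_4 = 1;  x_5 = (x_4 − 1)/7 = -2/13
Digits: (4, 5, 3, 0, 1).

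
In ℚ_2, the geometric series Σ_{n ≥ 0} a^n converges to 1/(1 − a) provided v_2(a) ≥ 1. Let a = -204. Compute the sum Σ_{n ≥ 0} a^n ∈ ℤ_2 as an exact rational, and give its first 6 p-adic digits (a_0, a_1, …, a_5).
Σ a^n = 1/(1 − a) = 1/205;  first 6 digits = (1, 0, 1, 0, 0, 0)

v_2(a) = 2 ≥ 1, so the series converges in ℤ_2 to 1/(1 − a) = 1/(1 − (-204)) = 1/205. Expand this rational in ℤ_2: compute digits iteratively via d_i = x_i mod 2, x_{i+1} = (x_i − d_i)/2. The first 6 digits are (1, 0, 1, 0, 0, 0).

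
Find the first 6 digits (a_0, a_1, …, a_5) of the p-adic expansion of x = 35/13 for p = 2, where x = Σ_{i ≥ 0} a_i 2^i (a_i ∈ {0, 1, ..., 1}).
(a_0, …, a_5) = (1, 1, 1, 1, 0, 1)

v_2(35/13) = 0 (numerator and denominator both coprime to 2), so x ∈ ℤ_2^×. Compute digits iteratively via a_i = x_i mod 2, x_{i+1} = (x_i − a_i)/2, with x_0 = x:
  x_0 = 35/13;  a_0 = 1;  x_1 = (x_0 − 1)/2 = 11/13
  x_1 = 11/13;  a_1 = 1;  x_2 = (x_1 − 1)/2 = -1/13
  x_2 = -1/13;  a_2 = 1;  x_3 = (x_2 − 1)/2 = -7/13
  x_3 = -7/13;  a_3 = 1;  x_4 = (x_3 − 1)/2 = -10/13
  x_4 = -10/13;  a_4 = 0;  x_5 = (x_4 − 0)/2 = -5/13
  x_5 = -5/13;  a_5 = 1;  x_6 = (x_5 − 1)/2 = -9/13
Digits: (1, 1, 1, 1, 0, 1).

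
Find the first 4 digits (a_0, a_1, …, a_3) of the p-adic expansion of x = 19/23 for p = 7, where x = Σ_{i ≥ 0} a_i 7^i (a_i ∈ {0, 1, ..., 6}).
(a_0, …, a_3) = (6, 2, 6, 0)

v_7(19/23) = 0 (numerator and denominator both coprime to 7), so x ∈ ℤ_7^×. Compute digits iteratively via a_i = x_i mod 7, x_{i+1} = (x_i − a_i)/7, with x_0 = x:
  x_0 = 19/23;  a_0 = 6;  x_1 = (x_0 − 6)/7 = -17/23
  x_1 = -17/23;  a_1 = 2;  x_2 = (x_1 − 2)/7 = -9/23
  x_2 = -9/23;  a_2 = 6;  x_3 = (x_2 − 6)/7 = -21/23
  x_3 = -21/23;  a_3 = 0;  x_4 = (x_3 − 0)/7 = -3/23
Digits: (6, 2, 6, 0).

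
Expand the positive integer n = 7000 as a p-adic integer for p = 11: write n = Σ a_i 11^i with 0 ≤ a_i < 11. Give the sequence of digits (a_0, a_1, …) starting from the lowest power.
(a_0, a_1, …) = (4, 9, 2, 5)

Repeated division by 11 gives the digits low-to-high: 7000 = 4 + 9·11^1 + 2·11^2 + 5·11^3. Digit sequence: (4, 9, 2, 5).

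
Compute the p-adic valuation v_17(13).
v_17(13) = 0

v_17(n) is the largest exponent k such that 17^k divides n. Factor out: 13 = 17^0 · 13. (Sign doesn't affect v_p.) So v_17(13) = 0.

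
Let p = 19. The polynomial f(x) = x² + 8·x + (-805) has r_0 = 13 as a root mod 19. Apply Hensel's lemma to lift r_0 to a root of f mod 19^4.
r_3 = 83632 (mod 130321)

Hensel: r_{i+1} = r_i − f(r_i)·(f′(r_i))^{-1} mod 19^{i+2}, f′(x) = 2x + 8. Iterate:
  r_0 = 13 (mod 19)
  r_1 = 241 (mod 361)
  r_2 = 1324 (mod 6859)
  r_3 = 83632 (mod 130321)
Final: r = 83632 satisfies f(r) ≡ 0 mod 19^4.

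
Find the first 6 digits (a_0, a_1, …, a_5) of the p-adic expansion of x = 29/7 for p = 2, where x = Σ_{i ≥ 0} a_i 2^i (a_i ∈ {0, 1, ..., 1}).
(a_0, …, a_5) = (1, 1, 0, 1, 1, 1)

v_2(29/7) = 0 (numerator and denominator both coprime to 2), so x ∈ ℤ_2^×. Compute digits iteratively via a_i = x_i mod 2, x_{i+1} = (x_i − a_i)/2, with x_0 = x:
  x_0 = 29/7;  a_0 = 1;  x_1 = (x_0 − 1)/2 = 11/7
  x_1 = 11/7;  a_1 = 1;  x_2 = (x_1 − 1)/2 = 2/7
  x_2 = 2/7;  a_2 = 0;  x_3 = (x_2 − 0)/2 = 1/7
  x_3 = 1/7;  a_3 = 1;  x_4 = (x_3 − 1)/2 = -3/7
  x_4 = -3/7;  a_4 = 1;  x_5 = (x_4 − 1)/2 = -5/7
  x_5 = -5/7;  a_5 = 1;  x_6 = (x_5 − 1)/2 = -6/7
Digits: (1, 1, 0, 1, 1, 1).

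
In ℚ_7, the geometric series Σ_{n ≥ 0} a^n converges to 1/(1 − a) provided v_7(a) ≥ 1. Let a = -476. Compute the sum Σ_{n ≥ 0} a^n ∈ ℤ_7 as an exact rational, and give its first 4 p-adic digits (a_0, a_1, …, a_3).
Σ a^n = 1/(1 − a) = 1/477;  first 4 digits = (1, 2, 1, 2)

v_7(a) = 1 ≥ 1, so the series converges in ℤ_7 to 1/(1 − a) = 1/(1 − (-476)) = 1/477. Expand this rational in ℤ_7: compute digits iteratively via d_i = x_i mod 7, x_{i+1} = (x_i − d_i)/7. The first 4 digits are (1, 2, 1, 2).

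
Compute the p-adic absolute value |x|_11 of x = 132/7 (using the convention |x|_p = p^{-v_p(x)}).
|132/7|_11 = 1/11

Step 1 — compute v_11(x) by factoring powers of 11 out of the numerator and denominator: v_11(132/7) = 1. Step 2 — apply |x|_p = p^{-v_p(x)} = 11^{-1} = 1/11.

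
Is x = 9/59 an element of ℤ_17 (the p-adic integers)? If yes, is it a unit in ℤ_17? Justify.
x ∈ ℤ_17^× (unit); v_17(x) = 0

ℤ_17 = {x ∈ ℚ_17 : v_17(x) ≥ 0} and ℤ_17^× = {x ∈ ℤ_17 : v_17(x) = 0}. Here v_17(9/59) = v_17(num) − v_17(den) = 0; compare against these criteria.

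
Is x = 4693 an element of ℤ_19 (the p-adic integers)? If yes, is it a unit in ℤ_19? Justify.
x ∈ ℤ_19 but not a unit; v_19(x) = 2 > 0

ℤ_19 = {x ∈ ℚ_19 : v_19(x) ≥ 0} and ℤ_19^× = {x ∈ ℤ_19 : v_19(x) = 0}. Here v_19(4693) = v_19(num) − v_19(den) = 2; compare against these criteria.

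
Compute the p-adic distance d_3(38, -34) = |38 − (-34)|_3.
d_3(38, -34) = 1/9

Step 1 — x − y = 38 − (-34) = 72. Step 2 — v_3(72) = 2 (factor: 72 = (3^2 · 8); the sign does not affect v_p). Step 3 — |x − y|_3 = 3^{-2} = 1/9.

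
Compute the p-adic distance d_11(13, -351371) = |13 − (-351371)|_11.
d_11(13, -351371) = 1/14641

Step 1 — x − y = 13 − (-351371) = 351384. Step 2 — v_11(351384) = 4 (factor: 351384 = (11^4 · 24); the sign does not affect v_p). Step 3 — |x − y|_11 = 11^{-4} = 1/14641.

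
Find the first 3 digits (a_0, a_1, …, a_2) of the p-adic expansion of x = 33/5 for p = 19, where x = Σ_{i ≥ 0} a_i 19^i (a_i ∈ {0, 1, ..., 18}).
(a_0, …, a_2) = (18, 7, 11)

v_19(33/5) = 0 (numerator and denominator both coprime to 19), so x ∈ ℤ_19^×. Compute digits iteratively via a_i = x_i mod 19, x_{i+1} = (x_i − a_i)/19, with x_0 = x:
  x_0 = 33/5;  a_0 = 18;  x_1 = (x_0 − 18)/19 = -3/5
  x_1 = -3/5;  a_1 = 7;  x_2 = (x_1 − 7)/19 = -2/5
  x_2 = -2/5;  a_2 = 11;  x_3 = (x_2 − 11)/19 = -3/5
Digits: (18, 7, 11).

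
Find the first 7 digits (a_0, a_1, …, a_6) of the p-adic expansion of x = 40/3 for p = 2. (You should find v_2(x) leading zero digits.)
(a_0, …, a_6) = (0, 0, 0, 1, 1, 1, 0)

v_2(40/3) = 3, so a_0 = ... = a_2 = 0. Factor out: x = 2^3 · u with u = 5/3 a unit in ℤ_2. Expand u iteratively via a_{v+i} = u_i mod 2, u_{i+1} = (u_i − a_{v+i})/2:
  u_0 = 5/3;  a_3 = 1;  u_1 = (u_0 − 1)/2 = 1/3
  u_1 = 1/3;  a_4 = 1;  u_2 = (u_1 − 1)/2 = -1/3
  u_2 = -1/3;  a_5 = 1;  u_3 = (u_2 − 1)/2 = -2/3
  u_3 = -2/3;  a_6 = 0;  u_4 = (u_3 − 0)/2 = -1/3
Digits: (0, 0, 0, 1, 1, 1, 0).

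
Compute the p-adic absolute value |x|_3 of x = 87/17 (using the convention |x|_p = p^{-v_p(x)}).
|87/17|_3 = 1/3

Step 1 — compute v_3(x) by factoring powers of 3 out of the numerator and denominator: v_3(87/17) = 1. Step 2 — apply |x|_p = p^{-v_p(x)} = 3^{-1} = 1/3.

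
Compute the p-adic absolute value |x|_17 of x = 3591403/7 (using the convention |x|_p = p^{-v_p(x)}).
|3591403/7|_17 = 1/83521

Step 1 — compute v_17(x) by factoring powers of 17 out of the numerator and denominator: v_17(3591403/7) = 4. Step 2 — apply |x|_p = p^{-v_p(x)} = 17^{-4} = 1/83521.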